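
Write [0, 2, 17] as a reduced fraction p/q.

17/35

Using pₖ = aₖpₖ₋₁ + pₖ₋₂ and qₖ = aₖqₖ₋₁ + qₖ₋₂:
  k=0: a=0, p=0, q=1
  k=1: a=2, p=1, q=2
  k=2: a=17, p=17, q=35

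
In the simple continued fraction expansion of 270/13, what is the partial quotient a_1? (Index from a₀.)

1

270 = 20·13 + 10   →  a_0 = 20
13 = 1·10 + 3   →  a_1 = 1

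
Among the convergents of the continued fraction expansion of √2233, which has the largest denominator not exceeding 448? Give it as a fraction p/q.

√2233 = [47; 3, 1, 12, 1, 3, 94, …] (period length 6).
Convergents:
  p_0/q_0 = 47/1
  p_1/q_1 = 142/3
  p_2/q_2 = 189/4
  p_3/q_3 = 2410/51
  p_4/q_4 = 2599/55
  p_5/q_5 = 10207/216
  p_6/q_6 = 962057/20359
q_5 = 216 ≤ 448 < 20359 = q_6, so the answer is 10207/216.

10207/216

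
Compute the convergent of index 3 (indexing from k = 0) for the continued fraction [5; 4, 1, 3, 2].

99/19

Using pₖ = aₖpₖ₋₁ + pₖ₋₂, qₖ = aₖqₖ₋₁ + qₖ₋₂ (with p₋₁=1, p₋₂=0, q₋₁=0, q₋₂=1):
  k=0: a=5, p=5, q=1
  k=1: a=4, p=21, q=4
  k=2: a=1, p=26, q=5
  k=3: a=3, p=99, q=19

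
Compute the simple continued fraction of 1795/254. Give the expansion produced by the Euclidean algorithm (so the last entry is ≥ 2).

[7; 14, 1, 16]

1795 = 7×254 + 17
254 = 14×17 + 16
17 = 1×16 + 1
16 = 16×1 + 0  (stop)
So 1795/254 = [7; 14, 1, 16].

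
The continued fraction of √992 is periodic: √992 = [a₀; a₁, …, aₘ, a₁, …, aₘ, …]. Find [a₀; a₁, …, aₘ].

[31; 2, 62]

a₀ = ⌊√992⌋ = 31.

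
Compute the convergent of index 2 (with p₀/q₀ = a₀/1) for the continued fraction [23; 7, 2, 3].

Using pₖ = aₖpₖ₋₁ + pₖ₋₂, qₖ = aₖqₖ₋₁ + qₖ₋₂ (with p₋₁=1, p₋₂=0, q₋₁=0, q₋₂=1):
  k=0: a=23, p=23, q=1
  k=1: a=7, p=162, q=7
  k=2: a=2, p=347, q=15

347/15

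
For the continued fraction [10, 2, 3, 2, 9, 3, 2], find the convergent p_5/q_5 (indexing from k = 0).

4895/469

Using pₖ = aₖpₖ₋₁ + pₖ₋₂, qₖ = aₖqₖ₋₁ + qₖ₋₂ (with p₋₁=1, p₋₂=0, q₋₁=0, q₋₂=1):
  k=0: a=10, p=10, q=1
  k=1: a=2, p=21, q=2
  k=2: a=3, p=73, q=7
  k=3: a=2, p=167, q=16
  k=4: a=9, p=1576, q=151
  k=5: a=3, p=4895, q=469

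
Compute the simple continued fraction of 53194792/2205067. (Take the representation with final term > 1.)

[24; 8, 13, 1, 16, 10, 7, 16]

53194792 = 24*2205067 + 273184
2205067 = 8*273184 + 19595
273184 = 13*19595 + 18449
19595 = 1*18449 + 1146
18449 = 16*1146 + 113
1146 = 10*113 + 16
113 = 7*16 + 1
16 = 16*1 + 0  (stop)
So 53194792/2205067 = [24; 8, 13, 1, 16, 10, 7, 16].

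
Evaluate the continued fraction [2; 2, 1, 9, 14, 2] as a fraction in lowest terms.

1986/847

Using pₖ = aₖpₖ₋₁ + pₖ₋₂ and qₖ = aₖqₖ₋₁ + qₖ₋₂:
  k=0: a=2, p=2, q=1
  k=1: a=2, p=5, q=2
  k=2: a=1, p=7, q=3
  k=3: a=9, p=68, q=29
  k=4: a=14, p=959, q=409
  k=5: a=2, p=1986, q=847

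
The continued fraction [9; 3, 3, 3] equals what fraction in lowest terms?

Using pₖ = aₖpₖ₋₁ + pₖ₋₂ and qₖ = aₖqₖ₋₁ + qₖ₋₂:
  k=0: a=9, p=9, q=1
  k=1: a=3, p=28, q=3
  k=2: a=3, p=93, q=10
  k=3: a=3, p=307, q=33

307/33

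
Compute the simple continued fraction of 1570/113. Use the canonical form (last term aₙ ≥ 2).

[13; 1, 8, 2, 2, 2]

1570 = 13·113 + 101
113 = 1·101 + 12
101 = 8·12 + 5
12 = 2·5 + 2
5 = 2·2 + 1
2 = 2·1 + 0  (stop)
So 1570/113 = [13; 1, 8, 2, 2, 2].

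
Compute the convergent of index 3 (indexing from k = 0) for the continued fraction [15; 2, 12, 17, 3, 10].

6610/427

Using pₖ = aₖpₖ₋₁ + pₖ₋₂, qₖ = aₖqₖ₋₁ + qₖ₋₂ (with p₋₁=1, p₋₂=0, q₋₁=0, q₋₂=1):
  k=0: a=15, p=15, q=1
  k=1: a=2, p=31, q=2
  k=2: a=12, p=387, q=25
  k=3: a=17, p=6610, q=427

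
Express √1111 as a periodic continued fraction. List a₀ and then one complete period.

[33; 3, 66]

a₀ = ⌊√1111⌋ = 33.
With m₀=0, d₀=1 and mₖ₊₁ = dₖaₖ − mₖ, dₖ₊₁ = (n − mₖ₊₁²)/dₖ, aₖ₊₁ = ⌊(a₀+mₖ₊₁)/dₖ₊₁⌋:
  k=1: m=33, d=22, a=3
  k=2: m=33, d=1, a=66
d=1 and a=2a₀=66 at k=2, so the next step gives (m, d) = (33, 22) again — its k=1 value — and the period has length 2.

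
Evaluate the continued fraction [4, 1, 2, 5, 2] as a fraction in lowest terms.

Fold from the inside: start with 2/1.
  5 + 1/2 = 11/2
  2 + 2/11 = 24/11
  1 + 11/24 = 35/24
  4 + 24/35 = 164/35

164/35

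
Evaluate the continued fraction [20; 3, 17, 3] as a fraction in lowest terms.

3232/159

Fold from the inside: start with 3/1.
  17 + 1/3 = 52/3
  3 + 3/52 = 159/52
  20 + 52/159 = 3232/159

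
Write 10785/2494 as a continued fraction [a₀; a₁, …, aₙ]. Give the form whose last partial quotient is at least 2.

[4; 3, 12, 13, 2, 2]

10785 = 4*2494 + 809
2494 = 3*809 + 67
809 = 12*67 + 5
67 = 13*5 + 2
5 = 2*2 + 1
2 = 2*1 + 0  (stop)
So 10785/2494 = [4; 3, 12, 13, 2, 2].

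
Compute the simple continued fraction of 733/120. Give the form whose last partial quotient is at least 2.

[6; 9, 4, 3]

733 = 6·120 + 13
120 = 9·13 + 3
13 = 4·3 + 1
3 = 3·1 + 0  (stop)
So 733/120 = [6; 9, 4, 3].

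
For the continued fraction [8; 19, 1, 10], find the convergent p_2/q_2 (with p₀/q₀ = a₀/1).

Using pₖ = aₖpₖ₋₁ + pₖ₋₂, qₖ = aₖqₖ₋₁ + qₖ₋₂ (with p₋₁=1, p₋₂=0, q₋₁=0, q₋₂=1):
  k=0: a=8, p=8, q=1
  k=1: a=19, p=153, q=19
  k=2: a=1, p=161, q=20

161/20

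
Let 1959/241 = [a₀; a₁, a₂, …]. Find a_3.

3

1959 = 8·241 + 31   →  a_0 = 8
241 = 7·31 + 24   →  a_1 = 7
31 = 1·24 + 7   →  a_2 = 1
24 = 3·7 + 3   →  a_3 = 3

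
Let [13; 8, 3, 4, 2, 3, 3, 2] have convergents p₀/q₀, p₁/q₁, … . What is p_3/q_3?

1417/108

Using pₖ = aₖpₖ₋₁ + pₖ₋₂, qₖ = aₖqₖ₋₁ + qₖ₋₂ (with p₋₁=1, p₋₂=0, q₋₁=0, q₋₂=1):
  k=0: a=13, p=13, q=1
  k=1: a=8, p=105, q=8
  k=2: a=3, p=328, q=25
  k=3: a=4, p=1417, q=108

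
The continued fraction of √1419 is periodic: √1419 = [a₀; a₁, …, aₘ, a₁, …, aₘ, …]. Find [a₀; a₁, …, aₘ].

a₀ = ⌊√1419⌋ = 37.
With m₀=0, d₀=1 and mₖ₊₁ = dₖaₖ − mₖ, dₖ₊₁ = (n − mₖ₊₁²)/dₖ, aₖ₊₁ = ⌊(a₀+mₖ₊₁)/dₖ₊₁⌋:
  k=1: m=37, d=50, a=1
  k=2: m=13, d=25, a=2
  k=3: m=37, d=2, a=37
  k=4: m=37, d=25, a=2
  k=5: m=13, d=50, a=1
  k=6: m=37, d=1, a=74
d=1 and a=2a₀=74 at k=6, so the next step gives (m, d) = (37, 50) again — its k=1 value — and the period has length 6.

[37; 1, 2, 37, 2, 1, 74]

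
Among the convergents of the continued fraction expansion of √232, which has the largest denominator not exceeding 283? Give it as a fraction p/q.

1447/95

√232 = [15; 4, 3, 7, 3, 4, 30, …] (period length 6).
Convergents:
  p_0/q_0 = 15/1
  p_1/q_1 = 61/4
  p_2/q_2 = 198/13
  p_3/q_3 = 1447/95
  p_4/q_4 = 4539/298
q_3 = 95 ≤ 283 < 298 = q_4, so the answer is 1447/95.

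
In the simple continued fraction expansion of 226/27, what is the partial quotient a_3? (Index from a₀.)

226 = 8·27 + 10   →  a_0 = 8
27 = 2·10 + 7   →  a_1 = 2
10 = 1·7 + 3   →  a_2 = 1
7 = 2·3 + 1   →  a_3 = 2

2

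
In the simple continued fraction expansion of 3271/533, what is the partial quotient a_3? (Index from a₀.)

3

3271 = 6·533 + 73   →  a_0 = 6
533 = 7·73 + 22   →  a_1 = 7
73 = 3·22 + 7   →  a_2 = 3
22 = 3·7 + 1   →  a_3 = 3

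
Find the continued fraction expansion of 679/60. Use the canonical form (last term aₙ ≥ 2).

[11; 3, 6, 3]

679 = 11×60 + 19
60 = 3×19 + 3
19 = 6×3 + 1
3 = 3×1 + 0  (stop)
So 679/60 = [11; 3, 6, 3].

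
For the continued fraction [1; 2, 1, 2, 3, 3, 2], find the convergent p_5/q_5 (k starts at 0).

122/89

Using pₖ = aₖpₖ₋₁ + pₖ₋₂, qₖ = aₖqₖ₋₁ + qₖ₋₂ (with p₋₁=1, p₋₂=0, q₋₁=0, q₋₂=1):
  k=0: a=1, p=1, q=1
  k=1: a=2, p=3, q=2
  k=2: a=1, p=4, q=3
  k=3: a=2, p=11, q=8
  k=4: a=3, p=37, q=27
  k=5: a=3, p=122, q=89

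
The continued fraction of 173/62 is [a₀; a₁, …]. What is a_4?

3

173 = 2·62 + 49   →  a_0 = 2
62 = 1·49 + 13   →  a_1 = 1
49 = 3·13 + 10   →  a_2 = 3
13 = 1·10 + 3   →  a_3 = 1
10 = 3·3 + 1   →  a_4 = 3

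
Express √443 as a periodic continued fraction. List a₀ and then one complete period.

a₀ = ⌊√443⌋ = 21.
With m₀=0, d₀=1 and mₖ₊₁ = dₖaₖ − mₖ, dₖ₊₁ = (n − mₖ₊₁²)/dₖ, aₖ₊₁ = ⌊(a₀+mₖ₊₁)/dₖ₊₁⌋:
  k=1: m=21, d=2, a=21
  k=2: m=21, d=1, a=42
d=1 and a=2a₀=42 at k=2, so the next step gives (m, d) = (21, 2) again — its k=1 value — and the period has length 2.

[21; 21, 42]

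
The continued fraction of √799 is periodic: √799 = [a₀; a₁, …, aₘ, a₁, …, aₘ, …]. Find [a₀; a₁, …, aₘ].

a₀ = ⌊√799⌋ = 28.
With m₀=0, d₀=1 and mₖ₊₁ = dₖaₖ − mₖ, dₖ₊₁ = (n − mₖ₊₁²)/dₖ, aₖ₊₁ = ⌊(a₀+mₖ₊₁)/dₖ₊₁⌋:
  k=1: m=28, d=15, a=3
  k=2: m=17, d=34, a=1
  k=3: m=17, d=15, a=3
  k=4: m=28, d=1, a=56
d=1 and a=2a₀=56 at k=4, so the next step gives (m, d) = (28, 15) again — its k=1 value — and the period has length 4.

[28; 3, 1, 3, 56]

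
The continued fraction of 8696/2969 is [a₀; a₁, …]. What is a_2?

13

8696 = 2·2969 + 2758   →  a_0 = 2
2969 = 1·2758 + 211   →  a_1 = 1
2758 = 13·211 + 15   →  a_2 = 13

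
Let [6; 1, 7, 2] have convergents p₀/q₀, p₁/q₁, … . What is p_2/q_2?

Using pₖ = aₖpₖ₋₁ + pₖ₋₂, qₖ = aₖqₖ₋₁ + qₖ₋₂ (with p₋₁=1, p₋₂=0, q₋₁=0, q₋₂=1):
  k=0: a=6, p=6, q=1
  k=1: a=1, p=7, q=1
  k=2: a=7, p=55, q=8

55/8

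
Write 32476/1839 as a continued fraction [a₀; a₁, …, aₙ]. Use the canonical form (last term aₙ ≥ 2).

32476 = 17*1839 + 1213
1839 = 1*1213 + 626
1213 = 1*626 + 587
626 = 1*587 + 39
587 = 15*39 + 2
39 = 19*2 + 1
2 = 2*1 + 0  (stop)
So 32476/1839 = [17; 1, 1, 1, 15, 19, 2].

[17; 1, 1, 1, 15, 19, 2]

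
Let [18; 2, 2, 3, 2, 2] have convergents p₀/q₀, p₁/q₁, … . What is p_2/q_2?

92/5

Using pₖ = aₖpₖ₋₁ + pₖ₋₂, qₖ = aₖqₖ₋₁ + qₖ₋₂ (with p₋₁=1, p₋₂=0, q₋₁=0, q₋₂=1):
  k=0: a=18, p=18, q=1
  k=1: a=2, p=37, q=2
  k=2: a=2, p=92, q=5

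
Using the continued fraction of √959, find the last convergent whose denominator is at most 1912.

58529/1890

√959 = [30; 1, 29, 1, 60, …] (period length 4).
Convergents:
  p_0/q_0 = 30/1
  p_1/q_1 = 31/1
  p_2/q_2 = 929/30
  p_3/q_3 = 960/31
  p_4/q_4 = 58529/1890
  p_5/q_5 = 59489/1921
q_4 = 1890 ≤ 1912 < 1921 = q_5, so the answer is 58529/1890.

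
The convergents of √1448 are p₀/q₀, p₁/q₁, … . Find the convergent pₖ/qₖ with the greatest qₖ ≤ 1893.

54986/1445

√1448 = [38; 19, 76, …] (period length 2).
Convergents:
  p_0/q_0 = 38/1
  p_1/q_1 = 723/19
  p_2/q_2 = 54986/1445
  p_3/q_3 = 1045457/27474
q_2 = 1445 ≤ 1893 < 27474 = q_3, so the answer is 54986/1445.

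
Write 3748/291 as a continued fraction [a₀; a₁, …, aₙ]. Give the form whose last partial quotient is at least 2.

[12; 1, 7, 3, 5, 2]

3748 = 12×291 + 256
291 = 1×256 + 35
256 = 7×35 + 11
35 = 3×11 + 2
11 = 5×2 + 1
2 = 2×1 + 0  (stop)
So 3748/291 = [12; 1, 7, 3, 5, 2].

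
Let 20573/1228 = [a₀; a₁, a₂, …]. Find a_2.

20573 = 16·1228 + 925   →  a_0 = 16
1228 = 1·925 + 303   →  a_1 = 1
925 = 3·303 + 16   →  a_2 = 3

3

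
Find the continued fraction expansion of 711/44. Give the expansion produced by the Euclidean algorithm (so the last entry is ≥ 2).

711 = 16×44 + 7
44 = 6×7 + 2
7 = 3×2 + 1
2 = 2×1 + 0  (stop)
So 711/44 = [16; 6, 3, 2].

[16; 6, 3, 2]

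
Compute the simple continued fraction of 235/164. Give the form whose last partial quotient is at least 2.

235 = 1*164 + 71
164 = 2*71 + 22
71 = 3*22 + 5
22 = 4*5 + 2
5 = 2*2 + 1
2 = 2*1 + 0  (stop)
So 235/164 = [1; 2, 3, 4, 2, 2].

[1; 2, 3, 4, 2, 2]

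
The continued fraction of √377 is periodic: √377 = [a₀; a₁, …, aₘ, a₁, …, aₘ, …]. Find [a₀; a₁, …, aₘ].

a₀ = ⌊√377⌋ = 19.
With m₀=0, d₀=1 and mₖ₊₁ = dₖaₖ − mₖ, dₖ₊₁ = (n − mₖ₊₁²)/dₖ, aₖ₊₁ = ⌊(a₀+mₖ₊₁)/dₖ₊₁⌋:
  k=1: m=19, d=16, a=2
  k=2: m=13, d=13, a=2
  k=3: m=13, d=16, a=2
  k=4: m=19, d=1, a=38
d=1 and a=2a₀=38 at k=4, so the next step gives (m, d) = (19, 16) again — its k=1 value — and the period has length 4.

[19; 2, 2, 2, 38]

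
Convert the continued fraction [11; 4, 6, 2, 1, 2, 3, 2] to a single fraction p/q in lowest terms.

Fold from the inside: start with 2/1.
  3 + 1/2 = 7/2
  2 + 2/7 = 16/7
  1 + 7/16 = 23/16
  2 + 16/23 = 62/23
  6 + 23/62 = 395/62
  4 + 62/395 = 1642/395
  11 + 395/1642 = 18457/1642

18457/1642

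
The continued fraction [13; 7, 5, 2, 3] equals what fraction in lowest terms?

3587/273

Using pₖ = aₖpₖ₋₁ + pₖ₋₂ and qₖ = aₖqₖ₋₁ + qₖ₋₂:
  k=0: a=13, p=13, q=1
  k=1: a=7, p=92, q=7
  k=2: a=5, p=473, q=36
  k=3: a=2, p=1038, q=79
  k=4: a=3, p=3587, q=273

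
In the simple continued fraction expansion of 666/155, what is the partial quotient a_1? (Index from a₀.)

666 = 4·155 + 46   →  a_0 = 4
155 = 3·46 + 17   →  a_1 = 3

3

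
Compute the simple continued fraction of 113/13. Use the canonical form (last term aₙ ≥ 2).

113 = 8*13 + 9
13 = 1*9 + 4
9 = 2*4 + 1
4 = 4*1 + 0  (stop)
So 113/13 = [8; 1, 2, 4].

[8; 1, 2, 4]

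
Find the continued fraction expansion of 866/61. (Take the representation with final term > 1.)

866 = 14·61 + 12
61 = 5·12 + 1
12 = 12·1 + 0  (stop)
So 866/61 = [14; 5, 12].

[14; 5, 12]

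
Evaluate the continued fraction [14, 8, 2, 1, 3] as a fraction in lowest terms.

Fold from the inside: start with 3/1.
  1 + 1/3 = 4/3
  2 + 3/4 = 11/4
  8 + 4/11 = 92/11
  14 + 11/92 = 1299/92

1299/92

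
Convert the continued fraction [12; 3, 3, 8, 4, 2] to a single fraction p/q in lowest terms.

9435/767

Fold from the inside: start with 2/1.
  4 + 1/2 = 9/2
  8 + 2/9 = 74/9
  3 + 9/74 = 231/74
  3 + 74/231 = 767/231
  12 + 231/767 = 9435/767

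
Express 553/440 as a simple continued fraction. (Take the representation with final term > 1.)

[1; 3, 1, 8, 2, 2, 2]

553 = 1×440 + 113
440 = 3×113 + 101
113 = 1×101 + 12
101 = 8×12 + 5
12 = 2×5 + 2
5 = 2×2 + 1
2 = 2×1 + 0  (stop)
So 553/440 = [1; 3, 1, 8, 2, 2, 2].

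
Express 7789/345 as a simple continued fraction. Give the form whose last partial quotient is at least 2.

[22; 1, 1, 2, 1, 3, 13]

7789 = 22*345 + 199
345 = 1*199 + 146
199 = 1*146 + 53
146 = 2*53 + 40
53 = 1*40 + 13
40 = 3*13 + 1
13 = 13*1 + 0  (stop)
So 7789/345 = [22; 1, 1, 2, 1, 3, 13].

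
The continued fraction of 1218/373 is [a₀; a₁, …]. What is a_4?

1218 = 3·373 + 99   →  a_0 = 3
373 = 3·99 + 76   →  a_1 = 3
99 = 1·76 + 23   →  a_2 = 1
76 = 3·23 + 7   →  a_3 = 3
23 = 3·7 + 2   →  a_4 = 3

3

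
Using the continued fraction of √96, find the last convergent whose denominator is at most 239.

√96 = [9; 1, 3, 1, 18, …] (period length 4).
Convergents:
  p_0/q_0 = 9/1
  p_1/q_1 = 10/1
  p_2/q_2 = 39/4
  p_3/q_3 = 49/5
  p_4/q_4 = 921/94
  p_5/q_5 = 970/99
  p_6/q_6 = 3831/391
q_5 = 99 ≤ 239 < 391 = q_6, so the answer is 970/99.

970/99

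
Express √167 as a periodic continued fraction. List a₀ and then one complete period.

a₀ = ⌊√167⌋ = 12.
With m₀=0, d₀=1 and mₖ₊₁ = dₖaₖ − mₖ, dₖ₊₁ = (n − mₖ₊₁²)/dₖ, aₖ₊₁ = ⌊(a₀+mₖ₊₁)/dₖ₊₁⌋:
  k=1: m=12, d=23, a=1
  k=2: m=11, d=2, a=11
  k=3: m=11, d=23, a=1
  k=4: m=12, d=1, a=24
d=1 and a=2a₀=24 at k=4, so the next step gives (m, d) = (12, 23) again — its k=1 value — and the period has length 4.

[12; 1, 11, 1, 24]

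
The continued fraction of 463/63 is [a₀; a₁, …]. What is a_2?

463 = 7·63 + 22   →  a_0 = 7
63 = 2·22 + 19   →  a_1 = 2
22 = 1·19 + 3   →  a_2 = 1

1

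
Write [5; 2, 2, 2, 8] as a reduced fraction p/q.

547/101

Fold from the inside: start with 8/1.
  2 + 1/8 = 17/8
  2 + 8/17 = 42/17
  2 + 17/42 = 101/42
  5 + 42/101 = 547/101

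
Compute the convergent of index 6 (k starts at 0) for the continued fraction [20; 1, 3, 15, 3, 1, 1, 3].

Using pₖ = aₖpₖ₋₁ + pₖ₋₂, qₖ = aₖqₖ₋₁ + qₖ₋₂ (with p₋₁=1, p₋₂=0, q₋₁=0, q₋₂=1):
  k=0: a=20, p=20, q=1
  k=1: a=1, p=21, q=1
  k=2: a=3, p=83, q=4
  k=3: a=15, p=1266, q=61
  k=4: a=3, p=3881, q=187
  k=5: a=1, p=5147, q=248
  k=6: a=1, p=9028, q=435

9028/435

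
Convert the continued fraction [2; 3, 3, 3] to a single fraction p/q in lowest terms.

Fold from the inside: start with 3/1.
  3 + 1/3 = 10/3
  3 + 3/10 = 33/10
  2 + 10/33 = 76/33

76/33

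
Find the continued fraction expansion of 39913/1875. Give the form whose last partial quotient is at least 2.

[21; 3, 2, 16, 3, 5]

39913 = 21·1875 + 538
1875 = 3·538 + 261
538 = 2·261 + 16
261 = 16·16 + 5
16 = 3·5 + 1
5 = 5·1 + 0  (stop)
So 39913/1875 = [21; 3, 2, 16, 3, 5].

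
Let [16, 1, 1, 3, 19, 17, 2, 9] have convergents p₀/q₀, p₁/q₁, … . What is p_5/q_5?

Using pₖ = aₖpₖ₋₁ + pₖ₋₂, qₖ = aₖqₖ₋₁ + qₖ₋₂ (with p₋₁=1, p₋₂=0, q₋₁=0, q₋₂=1):
  k=0: a=16, p=16, q=1
  k=1: a=1, p=17, q=1
  k=2: a=1, p=33, q=2
  k=3: a=3, p=116, q=7
  k=4: a=19, p=2237, q=135
  k=5: a=17, p=38145, q=2302

38145/2302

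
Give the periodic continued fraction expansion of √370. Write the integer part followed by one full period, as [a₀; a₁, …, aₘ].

a₀ = ⌊√370⌋ = 19.
With m₀=0, d₀=1 and mₖ₊₁ = dₖaₖ − mₖ, dₖ₊₁ = (n − mₖ₊₁²)/dₖ, aₖ₊₁ = ⌊(a₀+mₖ₊₁)/dₖ₊₁⌋:
  k=1: m=19, d=9, a=4
  k=2: m=17, d=9, a=4
  k=3: m=19, d=1, a=38
d=1 and a=2a₀=38 at k=3, so the next step gives (m, d) = (19, 9) again — its k=1 value — and the period has length 3.

[19; 4, 4, 38]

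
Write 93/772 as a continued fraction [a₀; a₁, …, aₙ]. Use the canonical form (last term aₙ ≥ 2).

[0; 8, 3, 3, 9]

93 = 0×772 + 93
772 = 8×93 + 28
93 = 3×28 + 9
28 = 3×9 + 1
9 = 9×1 + 0  (stop)
So 93/772 = [0; 8, 3, 3, 9].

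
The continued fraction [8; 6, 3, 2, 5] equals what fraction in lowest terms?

Using pₖ = aₖpₖ₋₁ + pₖ₋₂ and qₖ = aₖqₖ₋₁ + qₖ₋₂:
  k=0: a=8, p=8, q=1
  k=1: a=6, p=49, q=6
  k=2: a=3, p=155, q=19
  k=3: a=2, p=359, q=44
  k=4: a=5, p=1950, q=239

1950/239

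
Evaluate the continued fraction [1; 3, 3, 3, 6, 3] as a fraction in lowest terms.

856/657

Using pₖ = aₖpₖ₋₁ + pₖ₋₂ and qₖ = aₖqₖ₋₁ + qₖ₋₂:
  k=0: a=1, p=1, q=1
  k=1: a=3, p=4, q=3
  k=2: a=3, p=13, q=10
  k=3: a=3, p=43, q=33
  k=4: a=6, p=271, q=208
  k=5: a=3, p=856, q=657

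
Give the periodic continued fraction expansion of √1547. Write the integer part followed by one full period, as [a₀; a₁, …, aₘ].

[39; 3, 78]

a₀ = ⌊√1547⌋ = 39.
With m₀=0, d₀=1 and mₖ₊₁ = dₖaₖ − mₖ, dₖ₊₁ = (n − mₖ₊₁²)/dₖ, aₖ₊₁ = ⌊(a₀+mₖ₊₁)/dₖ₊₁⌋:
  k=1: m=39, d=26, a=3
  k=2: m=39, d=1, a=78
d=1 and a=2a₀=78 at k=2, so the next step gives (m, d) = (39, 26) again — its k=1 value — and the period has length 2.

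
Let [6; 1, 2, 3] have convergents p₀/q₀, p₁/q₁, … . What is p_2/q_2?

Using pₖ = aₖpₖ₋₁ + pₖ₋₂, qₖ = aₖqₖ₋₁ + qₖ₋₂ (with p₋₁=1, p₋₂=0, q₋₁=0, q₋₂=1):
  k=0: a=6, p=6, q=1
  k=1: a=1, p=7, q=1
  k=2: a=2, p=20, q=3

20/3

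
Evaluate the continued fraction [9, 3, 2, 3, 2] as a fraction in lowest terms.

Using pₖ = aₖpₖ₋₁ + pₖ₋₂ and qₖ = aₖqₖ₋₁ + qₖ₋₂:
  k=0: a=9, p=9, q=1
  k=1: a=3, p=28, q=3
  k=2: a=2, p=65, q=7
  k=3: a=3, p=223, q=24
  k=4: a=2, p=511, q=55

511/55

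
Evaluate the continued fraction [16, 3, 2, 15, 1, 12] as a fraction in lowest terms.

24235/1488

Using pₖ = aₖpₖ₋₁ + pₖ₋₂ and qₖ = aₖqₖ₋₁ + qₖ₋₂:
  k=0: a=16, p=16, q=1
  k=1: a=3, p=49, q=3
  k=2: a=2, p=114, q=7
  k=3: a=15, p=1759, q=108
  k=4: a=1, p=1873, q=115
  k=5: a=12, p=24235, q=1488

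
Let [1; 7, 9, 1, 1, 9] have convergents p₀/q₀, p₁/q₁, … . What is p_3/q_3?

Using pₖ = aₖpₖ₋₁ + pₖ₋₂, qₖ = aₖqₖ₋₁ + qₖ₋₂ (with p₋₁=1, p₋₂=0, q₋₁=0, q₋₂=1):
  k=0: a=1, p=1, q=1
  k=1: a=7, p=8, q=7
  k=2: a=9, p=73, q=64
  k=3: a=1, p=81, q=71

81/71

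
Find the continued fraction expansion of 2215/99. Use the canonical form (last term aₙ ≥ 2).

[22; 2, 1, 2, 12]

2215 = 22*99 + 37
99 = 2*37 + 25
37 = 1*25 + 12
25 = 2*12 + 1
12 = 12*1 + 0  (stop)
So 2215/99 = [22; 2, 1, 2, 12].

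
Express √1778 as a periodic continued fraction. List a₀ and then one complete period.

a₀ = ⌊√1778⌋ = 42.
With m₀=0, d₀=1 and mₖ₊₁ = dₖaₖ − mₖ, dₖ₊₁ = (n − mₖ₊₁²)/dₖ, aₖ₊₁ = ⌊(a₀+mₖ₊₁)/dₖ₊₁⌋:
  k=1: m=42, d=14, a=6
  k=2: m=42, d=1, a=84
d=1 and a=2a₀=84 at k=2, so the next step gives (m, d) = (42, 14) again — its k=1 value — and the period has length 2.

[42; 6, 84]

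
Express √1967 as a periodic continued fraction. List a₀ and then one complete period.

a₀ = ⌊√1967⌋ = 44.
With m₀=0, d₀=1 and mₖ₊₁ = dₖaₖ − mₖ, dₖ₊₁ = (n − mₖ₊₁²)/dₖ, aₖ₊₁ = ⌊(a₀+mₖ₊₁)/dₖ₊₁⌋:
  k=1: m=44, d=31, a=2
  k=2: m=18, d=53, a=1
  k=3: m=35, d=14, a=5
  k=4: m=35, d=53, a=1
  k=5: m=18, d=31, a=2
  k=6: m=44, d=1, a=88
d=1 and a=2a₀=88 at k=6, so the next step gives (m, d) = (44, 31) again — its k=1 value — and the period has length 6.

[44; 2, 1, 5, 1, 2, 88]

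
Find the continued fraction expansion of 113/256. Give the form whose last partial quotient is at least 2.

113 = 0·256 + 113
256 = 2·113 + 30
113 = 3·30 + 23
30 = 1·23 + 7
23 = 3·7 + 2
7 = 3·2 + 1
2 = 2·1 + 0  (stop)
So 113/256 = [0; 2, 3, 1, 3, 3, 2].

[0; 2, 3, 1, 3, 3, 2]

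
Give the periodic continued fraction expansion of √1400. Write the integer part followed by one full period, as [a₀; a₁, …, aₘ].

[37; 2, 2, 2, 74]

a₀ = ⌊√1400⌋ = 37.
With m₀=0, d₀=1 and mₖ₊₁ = dₖaₖ − mₖ, dₖ₊₁ = (n − mₖ₊₁²)/dₖ, aₖ₊₁ = ⌊(a₀+mₖ₊₁)/dₖ₊₁⌋:
  k=1: m=37, d=31, a=2
  k=2: m=25, d=25, a=2
  k=3: m=25, d=31, a=2
  k=4: m=37, d=1, a=74
d=1 and a=2a₀=74 at k=4, so the next step gives (m, d) = (37, 31) again — its k=1 value — and the period has length 4.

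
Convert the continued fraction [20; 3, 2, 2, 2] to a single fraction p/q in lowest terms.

Using pₖ = aₖpₖ₋₁ + pₖ₋₂ and qₖ = aₖqₖ₋₁ + qₖ₋₂:
  k=0: a=20, p=20, q=1
  k=1: a=3, p=61, q=3
  k=2: a=2, p=142, q=7
  k=3: a=2, p=345, q=17
  k=4: a=2, p=832, q=41

832/41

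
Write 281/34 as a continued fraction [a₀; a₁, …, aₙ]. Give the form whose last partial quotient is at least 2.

281 = 8×34 + 9
34 = 3×9 + 7
9 = 1×7 + 2
7 = 3×2 + 1
2 = 2×1 + 0  (stop)
So 281/34 = [8; 3, 1, 3, 2].

[8; 3, 1, 3, 2]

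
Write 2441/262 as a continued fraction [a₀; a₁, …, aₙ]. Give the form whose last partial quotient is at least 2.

2441 = 9*262 + 83
262 = 3*83 + 13
83 = 6*13 + 5
13 = 2*5 + 3
5 = 1*3 + 2
3 = 1*2 + 1
2 = 2*1 + 0  (stop)
So 2441/262 = [9; 3, 6, 2, 1, 1, 2].

[9; 3, 6, 2, 1, 1, 2]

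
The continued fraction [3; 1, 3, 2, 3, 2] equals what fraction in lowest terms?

Using pₖ = aₖpₖ₋₁ + pₖ₋₂ and qₖ = aₖqₖ₋₁ + qₖ₋₂:
  k=0: a=3, p=3, q=1
  k=1: a=1, p=4, q=1
  k=2: a=3, p=15, q=4
  k=3: a=2, p=34, q=9
  k=4: a=3, p=117, q=31
  k=5: a=2, p=268, q=71

268/71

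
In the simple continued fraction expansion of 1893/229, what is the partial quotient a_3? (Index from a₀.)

1893 = 8·229 + 61   →  a_0 = 8
229 = 3·61 + 46   →  a_1 = 3
61 = 1·46 + 15   →  a_2 = 1
46 = 3·15 + 1   →  a_3 = 3

3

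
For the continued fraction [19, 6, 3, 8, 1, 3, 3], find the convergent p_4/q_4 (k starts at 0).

Using pₖ = aₖpₖ₋₁ + pₖ₋₂, qₖ = aₖqₖ₋₁ + qₖ₋₂ (with p₋₁=1, p₋₂=0, q₋₁=0, q₋₂=1):
  k=0: a=19, p=19, q=1
  k=1: a=6, p=115, q=6
  k=2: a=3, p=364, q=19
  k=3: a=8, p=3027, q=158
  k=4: a=1, p=3391, q=177

3391/177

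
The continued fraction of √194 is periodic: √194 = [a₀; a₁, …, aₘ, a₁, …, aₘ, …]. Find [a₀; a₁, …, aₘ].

a₀ = ⌊√194⌋ = 13.
With m₀=0, d₀=1 and mₖ₊₁ = dₖaₖ − mₖ, dₖ₊₁ = (n − mₖ₊₁²)/dₖ, aₖ₊₁ = ⌊(a₀+mₖ₊₁)/dₖ₊₁⌋:
  k=1: m=13, d=25, a=1
  k=2: m=12, d=2, a=12
  k=3: m=12, d=25, a=1
  k=4: m=13, d=1, a=26
d=1 and a=2a₀=26 at k=4, so the next step gives (m, d) = (13, 25) again — its k=1 value — and the period has length 4.

[13; 1, 12, 1, 26]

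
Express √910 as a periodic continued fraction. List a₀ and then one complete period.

[30; 6, 60]

a₀ = ⌊√910⌋ = 30.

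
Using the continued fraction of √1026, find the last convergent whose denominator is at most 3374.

65632/2049

√1026 = [32; 32, 64, …] (period length 2).
Convergents:
  p_0/q_0 = 32/1
  p_1/q_1 = 1025/32
  p_2/q_2 = 65632/2049
  p_3/q_3 = 2101249/65600
q_2 = 2049 ≤ 3374 < 65600 = q_3, so the answer is 65632/2049.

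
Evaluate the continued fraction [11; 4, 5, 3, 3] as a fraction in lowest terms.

2495/222

Fold from the inside: start with 3/1.
  3 + 1/3 = 10/3
  5 + 3/10 = 53/10
  4 + 10/53 = 222/53
  11 + 53/222 = 2495/222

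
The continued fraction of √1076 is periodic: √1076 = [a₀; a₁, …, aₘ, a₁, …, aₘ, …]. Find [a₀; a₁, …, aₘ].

a₀ = ⌊√1076⌋ = 32.

[32; 1, 4, 16, 4, 1, 64]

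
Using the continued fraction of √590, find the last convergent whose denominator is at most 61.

753/31

√590 = [24; 3, 2, 4, 2, 3, 48, …] (period length 6).
Convergents:
  p_0/q_0 = 24/1
  p_1/q_1 = 73/3
  p_2/q_2 = 170/7
  p_3/q_3 = 753/31
  p_4/q_4 = 1676/69
q_3 = 31 ≤ 61 < 69 = q_4, so the answer is 753/31.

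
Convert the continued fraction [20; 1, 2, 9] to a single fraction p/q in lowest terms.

Using pₖ = aₖpₖ₋₁ + pₖ₋₂ and qₖ = aₖqₖ₋₁ + qₖ₋₂:
  k=0: a=20, p=20, q=1
  k=1: a=1, p=21, q=1
  k=2: a=2, p=62, q=3
  k=3: a=9, p=579, q=28

579/28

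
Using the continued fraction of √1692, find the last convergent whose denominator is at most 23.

√1692 = [41; 7, 2, 7, 82, …] (period length 4).
Convergents:
  p_0/q_0 = 41/1
  p_1/q_1 = 288/7
  p_2/q_2 = 617/15
  p_3/q_3 = 4607/112
q_2 = 15 ≤ 23 < 112 = q_3, so the answer is 617/15.

617/15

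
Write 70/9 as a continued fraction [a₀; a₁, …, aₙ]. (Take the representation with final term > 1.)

[7; 1, 3, 2]

70 = 7·9 + 7
9 = 1·7 + 2
7 = 3·2 + 1
2 = 2·1 + 0  (stop)
So 70/9 = [7; 1, 3, 2].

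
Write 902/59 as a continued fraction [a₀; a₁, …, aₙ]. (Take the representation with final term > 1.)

[15; 3, 2, 8]

902 = 15·59 + 17
59 = 3·17 + 8
17 = 2·8 + 1
8 = 8·1 + 0  (stop)
So 902/59 = [15; 3, 2, 8].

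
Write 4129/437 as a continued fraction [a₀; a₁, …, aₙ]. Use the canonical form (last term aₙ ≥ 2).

[9; 2, 4, 2, 1, 4, 3]

4129 = 9×437 + 196
437 = 2×196 + 45
196 = 4×45 + 16
45 = 2×16 + 13
16 = 1×13 + 3
13 = 4×3 + 1
3 = 3×1 + 0  (stop)
So 4129/437 = [9; 2, 4, 2, 1, 4, 3].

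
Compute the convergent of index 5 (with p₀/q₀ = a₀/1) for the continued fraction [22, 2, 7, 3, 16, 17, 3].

Using pₖ = aₖpₖ₋₁ + pₖ₋₂, qₖ = aₖqₖ₋₁ + qₖ₋₂ (with p₋₁=1, p₋₂=0, q₋₁=0, q₋₂=1):
  k=0: a=22, p=22, q=1
  k=1: a=2, p=45, q=2
  k=2: a=7, p=337, q=15
  k=3: a=3, p=1056, q=47
  k=4: a=16, p=17233, q=767
  k=5: a=17, p=294017, q=13086

294017/13086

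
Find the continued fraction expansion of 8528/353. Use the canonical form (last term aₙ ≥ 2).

8528 = 24×353 + 56
353 = 6×56 + 17
56 = 3×17 + 5
17 = 3×5 + 2
5 = 2×2 + 1
2 = 2×1 + 0  (stop)
So 8528/353 = [24; 6, 3, 3, 2, 2].

[24; 6, 3, 3, 2, 2]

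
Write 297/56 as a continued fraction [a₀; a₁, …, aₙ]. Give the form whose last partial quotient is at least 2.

[5; 3, 3, 2, 2]

297 = 5×56 + 17
56 = 3×17 + 5
17 = 3×5 + 2
5 = 2×2 + 1
2 = 2×1 + 0  (stop)
So 297/56 = [5; 3, 3, 2, 2].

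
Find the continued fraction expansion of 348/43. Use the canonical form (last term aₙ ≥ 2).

[8; 10, 1, 3]

348 = 8×43 + 4
43 = 10×4 + 3
4 = 1×3 + 1
3 = 3×1 + 0  (stop)
So 348/43 = [8; 10, 1, 3].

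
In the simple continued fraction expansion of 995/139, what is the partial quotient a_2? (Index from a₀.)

3

995 = 7·139 + 22   →  a_0 = 7
139 = 6·22 + 7   →  a_1 = 6
22 = 3·7 + 1   →  a_2 = 3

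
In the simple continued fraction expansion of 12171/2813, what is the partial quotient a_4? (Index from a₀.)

12171 = 4·2813 + 919   →  a_0 = 4
2813 = 3·919 + 56   →  a_1 = 3
919 = 16·56 + 23   →  a_2 = 16
56 = 2·23 + 10   →  a_3 = 2
23 = 2·10 + 3   →  a_4 = 2

2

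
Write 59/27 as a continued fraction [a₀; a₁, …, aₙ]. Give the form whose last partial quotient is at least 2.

[2; 5, 2, 2]

59 = 2·27 + 5
27 = 5·5 + 2
5 = 2·2 + 1
2 = 2·1 + 0  (stop)
So 59/27 = [2; 5, 2, 2].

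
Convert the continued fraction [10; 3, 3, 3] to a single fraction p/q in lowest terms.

340/33

Fold from the inside: start with 3/1.
  3 + 1/3 = 10/3
  3 + 3/10 = 33/10
  10 + 10/33 = 340/33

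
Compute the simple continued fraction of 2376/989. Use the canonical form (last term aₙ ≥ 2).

2376 = 2·989 + 398
989 = 2·398 + 193
398 = 2·193 + 12
193 = 16·12 + 1
12 = 12·1 + 0  (stop)
So 2376/989 = [2; 2, 2, 16, 12].

[2; 2, 2, 16, 12]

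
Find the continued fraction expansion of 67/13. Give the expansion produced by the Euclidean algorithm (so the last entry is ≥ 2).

67 = 5·13 + 2
13 = 6·2 + 1
2 = 2·1 + 0  (stop)
So 67/13 = [5; 6, 2].

[5; 6, 2]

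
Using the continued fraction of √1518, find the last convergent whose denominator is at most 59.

√1518 = [38; 1, 24, 1, 76, …] (period length 4).
Convergents:
  p_0/q_0 = 38/1
  p_1/q_1 = 39/1
  p_2/q_2 = 974/25
  p_3/q_3 = 1013/26
  p_4/q_4 = 77962/2001
q_3 = 26 ≤ 59 < 2001 = q_4, so the answer is 1013/26.

1013/26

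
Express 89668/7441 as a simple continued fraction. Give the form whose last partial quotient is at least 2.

[12; 19, 1, 3, 1, 3, 6, 3]

89668 = 12×7441 + 376
7441 = 19×376 + 297
376 = 1×297 + 79
297 = 3×79 + 60
79 = 1×60 + 19
60 = 3×19 + 3
19 = 6×3 + 1
3 = 3×1 + 0  (stop)
So 89668/7441 = [12; 19, 1, 3, 1, 3, 6, 3].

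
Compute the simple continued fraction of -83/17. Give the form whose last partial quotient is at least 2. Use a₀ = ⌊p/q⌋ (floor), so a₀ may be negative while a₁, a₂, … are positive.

-83 = -5×17 + 2
17 = 8×2 + 1
2 = 2×1 + 0  (stop)
So -83/17 = [-5; 8, 2].

[-5; 8, 2]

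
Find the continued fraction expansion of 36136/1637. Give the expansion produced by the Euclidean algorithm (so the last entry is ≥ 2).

[22; 13, 2, 2, 1, 1, 4, 2]

36136 = 22·1637 + 122
1637 = 13·122 + 51
122 = 2·51 + 20
51 = 2·20 + 11
20 = 1·11 + 9
11 = 1·9 + 2
9 = 4·2 + 1
2 = 2·1 + 0  (stop)
So 36136/1637 = [22; 13, 2, 2, 1, 1, 4, 2].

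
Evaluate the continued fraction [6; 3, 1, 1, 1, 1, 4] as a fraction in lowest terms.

521/83

Fold from the inside: start with 4/1.
  1 + 1/4 = 5/4
  1 + 4/5 = 9/5
  1 + 5/9 = 14/9
  1 + 9/14 = 23/14
  3 + 14/23 = 83/23
  6 + 23/83 = 521/83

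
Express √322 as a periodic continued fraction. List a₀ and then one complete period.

[17; 1, 16, 1, 34]

a₀ = ⌊√322⌋ = 17.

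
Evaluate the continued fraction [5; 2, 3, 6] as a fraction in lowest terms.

239/44

Using pₖ = aₖpₖ₋₁ + pₖ₋₂ and qₖ = aₖqₖ₋₁ + qₖ₋₂:
  k=0: a=5, p=5, q=1
  k=1: a=2, p=11, q=2
  k=2: a=3, p=38, q=7
  k=3: a=6, p=239, q=44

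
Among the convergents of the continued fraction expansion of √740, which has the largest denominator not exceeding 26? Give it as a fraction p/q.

√740 = [27; 4, 1, 12, 1, 4, 54, …] (period length 6).
Convergents:
  p_0/q_0 = 27/1
  p_1/q_1 = 109/4
  p_2/q_2 = 136/5
  p_3/q_3 = 1741/64
q_2 = 5 ≤ 26 < 64 = q_3, so the answer is 136/5.

136/5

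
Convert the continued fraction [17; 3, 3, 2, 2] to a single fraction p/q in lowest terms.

Fold from the inside: start with 2/1.
  2 + 1/2 = 5/2
  3 + 2/5 = 17/5
  3 + 5/17 = 56/17
  17 + 17/56 = 969/56

969/56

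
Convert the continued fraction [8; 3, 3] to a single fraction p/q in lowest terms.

83/10

Using pₖ = aₖpₖ₋₁ + pₖ₋₂ and qₖ = aₖqₖ₋₁ + qₖ₋₂:
  k=0: a=8, p=8, q=1
  k=1: a=3, p=25, q=3
  k=2: a=3, p=83, q=10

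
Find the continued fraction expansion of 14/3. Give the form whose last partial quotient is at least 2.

14 = 4·3 + 2
3 = 1·2 + 1
2 = 2·1 + 0  (stop)
So 14/3 = [4; 1, 2].

[4; 1, 2]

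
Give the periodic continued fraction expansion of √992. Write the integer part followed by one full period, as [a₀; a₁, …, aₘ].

a₀ = ⌊√992⌋ = 31.
With m₀=0, d₀=1 and mₖ₊₁ = dₖaₖ − mₖ, dₖ₊₁ = (n − mₖ₊₁²)/dₖ, aₖ₊₁ = ⌊(a₀+mₖ₊₁)/dₖ₊₁⌋:
  k=1: m=31, d=31, a=2
  k=2: m=31, d=1, a=62
d=1 and a=2a₀=62 at k=2, so the next step gives (m, d) = (31, 31) again — its k=1 value — and the period has length 2.

[31; 2, 62]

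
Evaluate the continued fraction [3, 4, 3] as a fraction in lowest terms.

42/13

Using pₖ = aₖpₖ₋₁ + pₖ₋₂ and qₖ = aₖqₖ₋₁ + qₖ₋₂:
  k=0: a=3, p=3, q=1
  k=1: a=4, p=13, q=4
  k=2: a=3, p=42, q=13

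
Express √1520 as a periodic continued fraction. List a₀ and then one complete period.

a₀ = ⌊√1520⌋ = 38.
With m₀=0, d₀=1 and mₖ₊₁ = dₖaₖ − mₖ, dₖ₊₁ = (n − mₖ₊₁²)/dₖ, aₖ₊₁ = ⌊(a₀+mₖ₊₁)/dₖ₊₁⌋:
  k=1: m=38, d=76, a=1
  k=2: m=38, d=1, a=76
d=1 and a=2a₀=76 at k=2, so the next step gives (m, d) = (38, 76) again — its k=1 value — and the period has length 2.

[38; 1, 76]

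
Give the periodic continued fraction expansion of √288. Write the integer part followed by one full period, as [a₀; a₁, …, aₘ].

[16; 1, 32]

a₀ = ⌊√288⌋ = 16.
With m₀=0, d₀=1 and mₖ₊₁ = dₖaₖ − mₖ, dₖ₊₁ = (n − mₖ₊₁²)/dₖ, aₖ₊₁ = ⌊(a₀+mₖ₊₁)/dₖ₊₁⌋:
  k=1: m=16, d=32, a=1
  k=2: m=16, d=1, a=32
d=1 and a=2a₀=32 at k=2, so the next step gives (m, d) = (16, 32) again — its k=1 value — and the period has length 2.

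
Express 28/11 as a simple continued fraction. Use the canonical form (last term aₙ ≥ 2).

[2; 1, 1, 5]

28 = 2·11 + 6
11 = 1·6 + 5
6 = 1·5 + 1
5 = 5·1 + 0  (stop)
So 28/11 = [2; 1, 1, 5].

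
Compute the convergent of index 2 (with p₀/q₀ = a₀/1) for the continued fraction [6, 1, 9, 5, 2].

Using pₖ = aₖpₖ₋₁ + pₖ₋₂, qₖ = aₖqₖ₋₁ + qₖ₋₂ (with p₋₁=1, p₋₂=0, q₋₁=0, q₋₂=1):
  k=0: a=6, p=6, q=1
  k=1: a=1, p=7, q=1
  k=2: a=9, p=69, q=10

69/10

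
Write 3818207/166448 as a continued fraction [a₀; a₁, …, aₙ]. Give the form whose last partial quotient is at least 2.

3818207 = 22·166448 + 156351
166448 = 1·156351 + 10097
156351 = 15·10097 + 4896
10097 = 2·4896 + 305
4896 = 16·305 + 16
305 = 19·16 + 1
16 = 16·1 + 0  (stop)
So 3818207/166448 = [22; 1, 15, 2, 16, 19, 16].

[22; 1, 15, 2, 16, 19, 16]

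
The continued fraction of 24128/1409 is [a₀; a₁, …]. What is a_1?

24128 = 17·1409 + 175   →  a_0 = 17
1409 = 8·175 + 9   →  a_1 = 8

8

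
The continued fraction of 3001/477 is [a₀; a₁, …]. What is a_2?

3001 = 6·477 + 139   →  a_0 = 6
477 = 3·139 + 60   →  a_1 = 3
139 = 2·60 + 19   →  a_2 = 2

2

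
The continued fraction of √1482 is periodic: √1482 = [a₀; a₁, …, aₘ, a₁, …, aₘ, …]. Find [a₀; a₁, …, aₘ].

a₀ = ⌊√1482⌋ = 38.
With m₀=0, d₀=1 and mₖ₊₁ = dₖaₖ − mₖ, dₖ₊₁ = (n − mₖ₊₁²)/dₖ, aₖ₊₁ = ⌊(a₀+mₖ₊₁)/dₖ₊₁⌋:
  k=1: m=38, d=38, a=2
  k=2: m=38, d=1, a=76
d=1 and a=2a₀=76 at k=2, so the next step gives (m, d) = (38, 38) again — its k=1 value — and the period has length 2.

[38; 2, 76]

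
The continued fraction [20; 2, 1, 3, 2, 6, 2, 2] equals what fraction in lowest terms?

17408/855

Using pₖ = aₖpₖ₋₁ + pₖ₋₂ and qₖ = aₖqₖ₋₁ + qₖ₋₂:
  k=0: a=20, p=20, q=1
  k=1: a=2, p=41, q=2
  k=2: a=1, p=61, q=3
  k=3: a=3, p=224, q=11
  k=4: a=2, p=509, q=25
  k=5: a=6, p=3278, q=161
  k=6: a=2, p=7065, q=347
  k=7: a=2, p=17408, q=855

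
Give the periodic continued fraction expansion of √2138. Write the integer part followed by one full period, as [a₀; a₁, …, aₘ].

[46; 4, 5, 5, 4, 92]

a₀ = ⌊√2138⌋ = 46.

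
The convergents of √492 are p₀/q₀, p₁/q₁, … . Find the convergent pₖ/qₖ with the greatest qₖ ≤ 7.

√492 = [22; 5, 1, 1, 10, 1, 1, 5, 44, …] (period length 8).
Convergents:
  p_0/q_0 = 22/1
  p_1/q_1 = 111/5
  p_2/q_2 = 133/6
  p_3/q_3 = 244/11
q_2 = 6 ≤ 7 < 11 = q_3, so the answer is 133/6.

133/6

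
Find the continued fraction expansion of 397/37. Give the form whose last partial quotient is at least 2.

[10; 1, 2, 1, 2, 3]

397 = 10·37 + 27
37 = 1·27 + 10
27 = 2·10 + 7
10 = 1·7 + 3
7 = 2·3 + 1
3 = 3·1 + 0  (stop)
So 397/37 = [10; 1, 2, 1, 2, 3].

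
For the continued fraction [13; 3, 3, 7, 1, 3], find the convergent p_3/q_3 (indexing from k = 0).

971/73

Using pₖ = aₖpₖ₋₁ + pₖ₋₂, qₖ = aₖqₖ₋₁ + qₖ₋₂ (with p₋₁=1, p₋₂=0, q₋₁=0, q₋₂=1):
  k=0: a=13, p=13, q=1
  k=1: a=3, p=40, q=3
  k=2: a=3, p=133, q=10
  k=3: a=7, p=971, q=73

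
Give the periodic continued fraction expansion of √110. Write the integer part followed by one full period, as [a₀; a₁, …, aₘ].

[10; 2, 20]

a₀ = ⌊√110⌋ = 10.
With m₀=0, d₀=1 and mₖ₊₁ = dₖaₖ − mₖ, dₖ₊₁ = (n − mₖ₊₁²)/dₖ, aₖ₊₁ = ⌊(a₀+mₖ₊₁)/dₖ₊₁⌋:
  k=1: m=10, d=10, a=2
  k=2: m=10, d=1, a=20
d=1 and a=2a₀=20 at k=2, so the next step gives (m, d) = (10, 10) again — its k=1 value — and the period has length 2.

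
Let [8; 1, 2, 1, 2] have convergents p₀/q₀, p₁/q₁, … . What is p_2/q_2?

Using pₖ = aₖpₖ₋₁ + pₖ₋₂, qₖ = aₖqₖ₋₁ + qₖ₋₂ (with p₋₁=1, p₋₂=0, q₋₁=0, q₋₂=1):
  k=0: a=8, p=8, q=1
  k=1: a=1, p=9, q=1
  k=2: a=2, p=26, q=3

26/3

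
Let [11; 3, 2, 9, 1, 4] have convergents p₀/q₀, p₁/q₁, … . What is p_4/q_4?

824/73

Using pₖ = aₖpₖ₋₁ + pₖ₋₂, qₖ = aₖqₖ₋₁ + qₖ₋₂ (with p₋₁=1, p₋₂=0, q₋₁=0, q₋₂=1):
  k=0: a=11, p=11, q=1
  k=1: a=3, p=34, q=3
  k=2: a=2, p=79, q=7
  k=3: a=9, p=745, q=66
  k=4: a=1, p=824, q=73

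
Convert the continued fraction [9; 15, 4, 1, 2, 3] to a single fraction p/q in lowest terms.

Fold from the inside: start with 3/1.
  2 + 1/3 = 7/3
  1 + 3/7 = 10/7
  4 + 7/10 = 47/10
  15 + 10/47 = 715/47
  9 + 47/715 = 6482/715

6482/715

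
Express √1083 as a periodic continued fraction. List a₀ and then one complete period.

a₀ = ⌊√1083⌋ = 32.

[32; 1, 9, 1, 64]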